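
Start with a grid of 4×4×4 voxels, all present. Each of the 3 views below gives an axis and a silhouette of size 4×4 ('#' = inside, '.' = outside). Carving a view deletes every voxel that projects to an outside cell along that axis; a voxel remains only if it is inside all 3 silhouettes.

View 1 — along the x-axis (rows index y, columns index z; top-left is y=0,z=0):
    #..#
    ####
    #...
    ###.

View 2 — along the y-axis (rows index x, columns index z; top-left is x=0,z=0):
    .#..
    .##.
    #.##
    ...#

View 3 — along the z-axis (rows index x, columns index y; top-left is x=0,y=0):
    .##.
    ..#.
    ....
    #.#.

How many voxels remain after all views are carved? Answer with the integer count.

2 voxels

initial block: 4^3 = 64
after view 1 [x-axis, 10 of 16 cells solid] → remaining = 40
after view 2 [y-axis, 7 of 16 cells solid] → remaining = 16
after view 3 [z-axis, 5 of 16 cells solid] → remaining = 2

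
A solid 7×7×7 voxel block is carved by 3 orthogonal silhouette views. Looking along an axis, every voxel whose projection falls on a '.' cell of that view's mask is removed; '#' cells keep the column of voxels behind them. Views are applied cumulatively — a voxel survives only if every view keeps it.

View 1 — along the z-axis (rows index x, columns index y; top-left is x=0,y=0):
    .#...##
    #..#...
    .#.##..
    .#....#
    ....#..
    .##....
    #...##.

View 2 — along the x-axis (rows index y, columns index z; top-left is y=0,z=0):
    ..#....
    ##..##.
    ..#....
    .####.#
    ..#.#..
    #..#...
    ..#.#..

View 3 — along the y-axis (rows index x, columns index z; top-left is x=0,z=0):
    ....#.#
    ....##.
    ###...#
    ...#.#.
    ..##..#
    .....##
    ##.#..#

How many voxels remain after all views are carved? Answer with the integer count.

voxel count = 14

before carving: 343 voxels (7×7×7)
[1] z-view keeps 16 columns → grid now 112
[2] x-view keeps 17 columns → grid now 43
[3] y-view keeps 19 columns → grid now 14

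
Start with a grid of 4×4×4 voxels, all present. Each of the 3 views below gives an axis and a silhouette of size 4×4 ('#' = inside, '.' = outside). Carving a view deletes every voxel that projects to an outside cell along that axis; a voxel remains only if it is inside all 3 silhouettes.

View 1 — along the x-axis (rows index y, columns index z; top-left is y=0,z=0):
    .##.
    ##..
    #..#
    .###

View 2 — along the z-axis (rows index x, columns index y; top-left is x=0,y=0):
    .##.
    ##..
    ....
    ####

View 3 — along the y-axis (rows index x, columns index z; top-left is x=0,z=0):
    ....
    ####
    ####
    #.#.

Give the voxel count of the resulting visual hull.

voxel count = 8

before carving: 64 voxels (4×4×4)
[1] x-view keeps 9 columns → grid now 36
[2] z-view keeps 8 columns → grid now 17
[3] y-view keeps 10 columns → grid now 8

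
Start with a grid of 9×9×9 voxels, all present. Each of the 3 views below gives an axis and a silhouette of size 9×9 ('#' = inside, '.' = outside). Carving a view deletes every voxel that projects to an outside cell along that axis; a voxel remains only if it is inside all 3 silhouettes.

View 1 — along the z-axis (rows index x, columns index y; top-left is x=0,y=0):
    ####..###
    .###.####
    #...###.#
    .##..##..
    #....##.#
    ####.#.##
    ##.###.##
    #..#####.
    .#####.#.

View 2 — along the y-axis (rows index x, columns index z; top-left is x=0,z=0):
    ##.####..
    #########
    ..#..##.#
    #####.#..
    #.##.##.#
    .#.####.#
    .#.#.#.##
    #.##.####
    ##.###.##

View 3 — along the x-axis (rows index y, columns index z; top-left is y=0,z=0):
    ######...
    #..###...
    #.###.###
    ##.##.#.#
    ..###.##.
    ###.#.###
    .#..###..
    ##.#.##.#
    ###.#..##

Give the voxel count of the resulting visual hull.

remaining voxels: 209

initial block: 9^3 = 729
carve view 1 (along z, XY-mask fill 53/81): 477 voxels remain
carve view 2 (along y, XZ-mask fill 56/81): 334 voxels remain
carve view 3 (along x, YZ-mask fill 51/81): 209 voxels remain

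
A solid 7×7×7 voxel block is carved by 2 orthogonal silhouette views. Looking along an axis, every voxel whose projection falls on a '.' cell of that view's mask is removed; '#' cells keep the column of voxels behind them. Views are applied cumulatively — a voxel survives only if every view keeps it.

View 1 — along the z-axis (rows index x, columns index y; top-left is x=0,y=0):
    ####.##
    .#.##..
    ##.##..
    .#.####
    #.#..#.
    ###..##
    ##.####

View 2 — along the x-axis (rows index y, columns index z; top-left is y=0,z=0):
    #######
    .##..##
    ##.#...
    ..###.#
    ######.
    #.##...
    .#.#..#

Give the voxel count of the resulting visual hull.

full grid |V| = 343
  1. axis=2 (XY plane), |mask|=32  ⇒  voxels=224
  2. axis=0 (YZ plane), |mask|=30  ⇒  voxels=139

|visual hull| = 139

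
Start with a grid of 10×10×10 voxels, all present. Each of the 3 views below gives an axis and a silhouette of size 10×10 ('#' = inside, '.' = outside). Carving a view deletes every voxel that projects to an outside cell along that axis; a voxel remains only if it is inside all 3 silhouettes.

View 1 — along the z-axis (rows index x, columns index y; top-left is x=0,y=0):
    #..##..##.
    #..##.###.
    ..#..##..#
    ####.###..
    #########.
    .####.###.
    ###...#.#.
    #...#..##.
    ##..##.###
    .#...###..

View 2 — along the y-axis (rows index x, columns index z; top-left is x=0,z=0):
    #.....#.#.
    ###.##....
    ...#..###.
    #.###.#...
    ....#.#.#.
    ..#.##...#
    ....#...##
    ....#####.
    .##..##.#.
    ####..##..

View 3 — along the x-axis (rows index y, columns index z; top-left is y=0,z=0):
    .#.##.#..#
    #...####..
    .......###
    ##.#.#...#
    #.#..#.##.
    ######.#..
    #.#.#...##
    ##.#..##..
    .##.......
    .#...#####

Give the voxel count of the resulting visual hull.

|visual hull| = 116

full grid |V| = 1000
V1 z: intersect with XY mask (58 set) -- 580 left
V2 y: intersect with XZ mask (43 set) -- 245 left
V3 x: intersect with YZ mask (48 set) -- 116 left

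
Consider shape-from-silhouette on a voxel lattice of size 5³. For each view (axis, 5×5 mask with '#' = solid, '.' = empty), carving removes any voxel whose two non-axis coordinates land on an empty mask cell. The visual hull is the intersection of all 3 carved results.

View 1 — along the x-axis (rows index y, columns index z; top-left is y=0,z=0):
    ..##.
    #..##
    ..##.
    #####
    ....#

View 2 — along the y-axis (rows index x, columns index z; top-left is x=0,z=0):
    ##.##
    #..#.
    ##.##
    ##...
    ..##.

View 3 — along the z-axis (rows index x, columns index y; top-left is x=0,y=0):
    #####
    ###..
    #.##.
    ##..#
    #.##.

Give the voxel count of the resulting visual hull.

|visual hull| = 27

start: 5×5×5 = 125 voxels
after view 1 [x-axis, 13 of 25 cells solid] → remaining = 65
after view 2 [y-axis, 14 of 25 cells solid] → remaining = 36
after view 3 [z-axis, 17 of 25 cells solid] → remaining = 27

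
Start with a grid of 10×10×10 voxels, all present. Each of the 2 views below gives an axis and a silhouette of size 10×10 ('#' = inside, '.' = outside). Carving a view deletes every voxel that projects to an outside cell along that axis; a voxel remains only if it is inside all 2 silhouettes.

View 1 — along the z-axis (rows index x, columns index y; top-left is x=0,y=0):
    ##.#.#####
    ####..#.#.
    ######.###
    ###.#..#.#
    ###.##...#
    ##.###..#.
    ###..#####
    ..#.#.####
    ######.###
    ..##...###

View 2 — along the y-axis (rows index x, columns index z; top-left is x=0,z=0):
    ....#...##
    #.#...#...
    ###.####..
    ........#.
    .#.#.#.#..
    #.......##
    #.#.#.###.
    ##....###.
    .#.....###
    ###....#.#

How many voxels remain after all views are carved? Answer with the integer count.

start: 10×10×10 = 1000 voxels
after view 1 [z-axis, 69 of 100 cells solid] → remaining = 690
after view 2 [y-axis, 41 of 100 cells solid] → remaining = 292

292 voxels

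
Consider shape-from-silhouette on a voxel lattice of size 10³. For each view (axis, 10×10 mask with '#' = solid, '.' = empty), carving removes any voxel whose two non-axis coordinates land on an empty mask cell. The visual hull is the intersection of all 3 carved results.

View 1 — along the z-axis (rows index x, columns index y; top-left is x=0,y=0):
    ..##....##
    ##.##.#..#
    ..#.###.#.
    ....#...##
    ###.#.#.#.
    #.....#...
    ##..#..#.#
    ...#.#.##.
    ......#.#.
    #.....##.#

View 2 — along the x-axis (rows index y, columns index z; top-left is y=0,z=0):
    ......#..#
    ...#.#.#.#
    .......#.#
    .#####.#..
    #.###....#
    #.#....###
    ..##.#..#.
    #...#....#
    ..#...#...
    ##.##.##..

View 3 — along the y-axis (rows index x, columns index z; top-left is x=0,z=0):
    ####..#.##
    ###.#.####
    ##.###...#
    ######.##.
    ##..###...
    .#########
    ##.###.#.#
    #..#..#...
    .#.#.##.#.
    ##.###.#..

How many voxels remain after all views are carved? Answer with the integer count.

remaining voxels: 94

start: 10×10×10 = 1000 voxels
V1 z: intersect with XY mask (41 set) -- 410 left
V2 x: intersect with YZ mask (39 set) -- 156 left
V3 y: intersect with XZ mask (64 set) -- 94 left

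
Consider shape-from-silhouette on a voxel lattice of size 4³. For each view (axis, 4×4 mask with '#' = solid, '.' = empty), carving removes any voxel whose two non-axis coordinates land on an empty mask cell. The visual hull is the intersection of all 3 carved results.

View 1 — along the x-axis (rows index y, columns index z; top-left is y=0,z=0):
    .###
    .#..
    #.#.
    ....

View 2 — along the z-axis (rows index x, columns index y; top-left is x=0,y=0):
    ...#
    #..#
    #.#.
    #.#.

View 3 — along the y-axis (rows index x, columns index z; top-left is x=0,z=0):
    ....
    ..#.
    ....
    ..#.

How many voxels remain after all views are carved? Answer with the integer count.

voxel count = 3

start: 4×4×4 = 64 voxels
  1. axis=0 (YZ plane), |mask|=6  ⇒  voxels=24
  2. axis=2 (XY plane), |mask|=7  ⇒  voxels=13
  3. axis=1 (XZ plane), |mask|=2  ⇒  voxels=3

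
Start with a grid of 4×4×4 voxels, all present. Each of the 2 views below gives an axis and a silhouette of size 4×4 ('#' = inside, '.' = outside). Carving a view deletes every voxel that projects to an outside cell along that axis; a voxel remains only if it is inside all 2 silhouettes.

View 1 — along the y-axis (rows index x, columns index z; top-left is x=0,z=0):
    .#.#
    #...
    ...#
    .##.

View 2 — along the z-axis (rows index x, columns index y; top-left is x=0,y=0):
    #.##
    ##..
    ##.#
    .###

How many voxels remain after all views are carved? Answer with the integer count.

start: 4×4×4 = 64 voxels
[1] y-view keeps 6 columns → grid now 24
[2] z-view keeps 11 columns → grid now 17

voxel count = 17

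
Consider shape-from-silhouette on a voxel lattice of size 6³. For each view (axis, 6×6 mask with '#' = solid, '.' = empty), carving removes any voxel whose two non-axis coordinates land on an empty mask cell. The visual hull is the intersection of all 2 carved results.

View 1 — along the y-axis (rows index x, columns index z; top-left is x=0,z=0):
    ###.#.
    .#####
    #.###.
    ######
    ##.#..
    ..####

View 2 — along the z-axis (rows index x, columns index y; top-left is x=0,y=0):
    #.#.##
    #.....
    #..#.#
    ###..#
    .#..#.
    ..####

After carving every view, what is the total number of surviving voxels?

79 voxels

full grid |V| = 216
carve view 1 (along y, XZ-mask fill 26/36): 156 voxels remain
carve view 2 (along z, XY-mask fill 18/36): 79 voxels remain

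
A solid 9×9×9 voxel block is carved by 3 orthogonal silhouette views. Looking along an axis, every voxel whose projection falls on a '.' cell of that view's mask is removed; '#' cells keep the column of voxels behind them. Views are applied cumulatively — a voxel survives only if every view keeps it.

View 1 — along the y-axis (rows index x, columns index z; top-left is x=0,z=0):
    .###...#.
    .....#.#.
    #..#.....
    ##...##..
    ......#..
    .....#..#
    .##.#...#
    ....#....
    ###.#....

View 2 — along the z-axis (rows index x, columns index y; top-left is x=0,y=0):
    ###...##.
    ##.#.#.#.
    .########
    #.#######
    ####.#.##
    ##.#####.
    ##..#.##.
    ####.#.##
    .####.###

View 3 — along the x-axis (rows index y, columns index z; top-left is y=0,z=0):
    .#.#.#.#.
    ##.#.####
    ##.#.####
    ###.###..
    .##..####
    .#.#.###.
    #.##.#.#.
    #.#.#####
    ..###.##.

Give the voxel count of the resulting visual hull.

before carving: 729 voxels (9×9×9)
  1. axis=1 (XZ plane), |mask|=24  ⇒  voxels=216
  2. axis=2 (XY plane), |mask|=59  ⇒  voxels=154
  3. axis=0 (YZ plane), |mask|=52  ⇒  voxels=101

|visual hull| = 101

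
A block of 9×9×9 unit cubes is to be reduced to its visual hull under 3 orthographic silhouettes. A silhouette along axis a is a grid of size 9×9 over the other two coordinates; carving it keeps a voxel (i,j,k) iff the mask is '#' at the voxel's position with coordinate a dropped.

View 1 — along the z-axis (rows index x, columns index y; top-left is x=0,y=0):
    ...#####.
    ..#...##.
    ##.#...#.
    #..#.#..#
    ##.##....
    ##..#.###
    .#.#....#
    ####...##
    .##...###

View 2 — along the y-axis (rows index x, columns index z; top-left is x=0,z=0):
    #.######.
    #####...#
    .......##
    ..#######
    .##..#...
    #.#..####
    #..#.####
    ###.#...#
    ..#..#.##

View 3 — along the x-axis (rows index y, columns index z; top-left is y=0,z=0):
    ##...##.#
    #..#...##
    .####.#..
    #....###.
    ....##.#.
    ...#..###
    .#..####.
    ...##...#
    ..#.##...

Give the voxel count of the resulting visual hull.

before carving: 729 voxels (9×9×9)
V1 z: intersect with XY mask (40 set) -- 360 left
V2 y: intersect with XZ mask (46 set) -- 205 left
V3 x: intersect with YZ mask (36 set) -- 92 left

92 voxels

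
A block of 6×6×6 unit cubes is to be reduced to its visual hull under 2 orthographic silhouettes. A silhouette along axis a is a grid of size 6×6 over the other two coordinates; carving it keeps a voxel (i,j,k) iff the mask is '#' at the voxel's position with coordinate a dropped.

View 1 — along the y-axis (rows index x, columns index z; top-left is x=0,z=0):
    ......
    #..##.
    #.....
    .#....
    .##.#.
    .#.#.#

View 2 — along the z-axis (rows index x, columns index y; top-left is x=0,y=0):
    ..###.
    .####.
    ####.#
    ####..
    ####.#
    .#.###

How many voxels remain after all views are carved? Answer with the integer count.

voxel count = 48

start: 6×6×6 = 216 voxels
after view 1 [y-axis, 11 of 36 cells solid] → remaining = 66
after view 2 [z-axis, 25 of 36 cells solid] → remaining = 48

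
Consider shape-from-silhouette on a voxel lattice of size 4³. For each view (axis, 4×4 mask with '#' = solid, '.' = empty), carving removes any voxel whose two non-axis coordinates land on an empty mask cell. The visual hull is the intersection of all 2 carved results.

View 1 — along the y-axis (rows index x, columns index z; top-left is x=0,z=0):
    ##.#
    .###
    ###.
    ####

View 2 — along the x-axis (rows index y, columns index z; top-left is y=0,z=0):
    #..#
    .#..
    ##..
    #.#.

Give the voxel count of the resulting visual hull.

remaining voxels: 23

initial block: 4^3 = 64
carve view 1 (along y, XZ-mask fill 13/16): 52 voxels remain
carve view 2 (along x, YZ-mask fill 7/16): 23 voxels remain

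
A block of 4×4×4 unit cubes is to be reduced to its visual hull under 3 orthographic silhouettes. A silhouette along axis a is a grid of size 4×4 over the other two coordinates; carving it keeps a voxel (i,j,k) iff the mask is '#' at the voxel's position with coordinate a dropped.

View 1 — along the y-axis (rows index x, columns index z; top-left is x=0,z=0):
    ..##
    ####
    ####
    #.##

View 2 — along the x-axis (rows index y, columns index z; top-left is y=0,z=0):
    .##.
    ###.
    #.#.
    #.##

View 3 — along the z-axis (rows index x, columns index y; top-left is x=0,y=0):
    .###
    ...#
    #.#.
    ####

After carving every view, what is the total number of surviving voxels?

full grid |V| = 64
[1] y-view keeps 13 columns → grid now 52
[2] x-view keeps 10 columns → grid now 33
[3] z-view keeps 10 columns → grid now 19

|visual hull| = 19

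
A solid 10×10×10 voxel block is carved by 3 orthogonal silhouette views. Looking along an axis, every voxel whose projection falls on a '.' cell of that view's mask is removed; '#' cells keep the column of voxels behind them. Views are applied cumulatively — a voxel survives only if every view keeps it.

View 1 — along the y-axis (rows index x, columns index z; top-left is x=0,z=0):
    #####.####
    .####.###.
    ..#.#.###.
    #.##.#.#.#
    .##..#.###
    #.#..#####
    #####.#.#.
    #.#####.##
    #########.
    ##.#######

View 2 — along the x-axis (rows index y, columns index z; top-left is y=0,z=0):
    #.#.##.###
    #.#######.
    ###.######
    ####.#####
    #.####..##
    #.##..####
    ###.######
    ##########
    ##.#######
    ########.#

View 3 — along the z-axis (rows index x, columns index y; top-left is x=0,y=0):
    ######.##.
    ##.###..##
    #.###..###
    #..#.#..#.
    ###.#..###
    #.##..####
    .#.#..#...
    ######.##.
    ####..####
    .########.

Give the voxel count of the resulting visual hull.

initial block: 10^3 = 1000
  1. axis=1 (XZ plane), |mask|=73  ⇒  voxels=730
  2. axis=0 (YZ plane), |mask|=84  ⇒  voxels=617
  3. axis=2 (XY plane), |mask|=67  ⇒  voxels=424

424 voxels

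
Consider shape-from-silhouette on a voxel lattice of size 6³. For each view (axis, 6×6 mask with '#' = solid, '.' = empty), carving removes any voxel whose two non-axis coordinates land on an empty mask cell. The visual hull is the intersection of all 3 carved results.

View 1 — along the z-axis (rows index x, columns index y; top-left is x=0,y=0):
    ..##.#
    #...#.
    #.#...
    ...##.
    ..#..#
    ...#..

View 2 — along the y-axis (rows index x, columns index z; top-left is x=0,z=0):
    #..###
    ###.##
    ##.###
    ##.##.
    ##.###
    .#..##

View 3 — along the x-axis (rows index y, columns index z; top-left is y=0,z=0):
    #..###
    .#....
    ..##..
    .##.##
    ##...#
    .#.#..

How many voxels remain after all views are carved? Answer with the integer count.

full grid |V| = 216
carve view 1 (along z, XY-mask fill 12/36): 72 voxels remain
carve view 2 (along y, XZ-mask fill 26/36): 53 voxels remain
carve view 3 (along x, YZ-mask fill 16/36): 25 voxels remain

voxel count = 25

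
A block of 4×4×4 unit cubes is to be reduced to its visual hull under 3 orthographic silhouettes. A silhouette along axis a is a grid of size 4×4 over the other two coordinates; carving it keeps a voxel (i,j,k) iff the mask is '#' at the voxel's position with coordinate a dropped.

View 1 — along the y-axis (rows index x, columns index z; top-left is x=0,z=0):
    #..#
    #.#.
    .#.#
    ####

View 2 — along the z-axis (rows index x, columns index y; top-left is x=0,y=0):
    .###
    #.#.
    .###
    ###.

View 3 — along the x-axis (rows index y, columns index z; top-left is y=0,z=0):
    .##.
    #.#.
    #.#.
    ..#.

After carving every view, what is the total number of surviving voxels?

voxel count = 11

full grid |V| = 64
carve view 1 (along y, XZ-mask fill 10/16): 40 voxels remain
carve view 2 (along z, XY-mask fill 11/16): 28 voxels remain
carve view 3 (along x, YZ-mask fill 7/16): 11 voxels remain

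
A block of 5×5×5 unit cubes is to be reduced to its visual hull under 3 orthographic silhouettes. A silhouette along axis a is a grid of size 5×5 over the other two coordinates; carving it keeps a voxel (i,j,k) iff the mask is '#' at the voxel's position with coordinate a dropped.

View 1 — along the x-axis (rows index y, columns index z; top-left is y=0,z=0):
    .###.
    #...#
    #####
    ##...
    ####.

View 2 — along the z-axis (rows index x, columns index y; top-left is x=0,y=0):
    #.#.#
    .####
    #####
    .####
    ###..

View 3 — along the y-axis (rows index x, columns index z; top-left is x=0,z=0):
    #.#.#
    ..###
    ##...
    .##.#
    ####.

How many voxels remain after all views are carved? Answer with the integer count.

|visual hull| = 35

before carving: 125 voxels (5×5×5)
step 1: project along x, AND mask (16/25) → |grid| = 80
step 2: project along z, AND mask (19/25) → |grid| = 64
step 3: project along y, AND mask (15/25) → |grid| = 35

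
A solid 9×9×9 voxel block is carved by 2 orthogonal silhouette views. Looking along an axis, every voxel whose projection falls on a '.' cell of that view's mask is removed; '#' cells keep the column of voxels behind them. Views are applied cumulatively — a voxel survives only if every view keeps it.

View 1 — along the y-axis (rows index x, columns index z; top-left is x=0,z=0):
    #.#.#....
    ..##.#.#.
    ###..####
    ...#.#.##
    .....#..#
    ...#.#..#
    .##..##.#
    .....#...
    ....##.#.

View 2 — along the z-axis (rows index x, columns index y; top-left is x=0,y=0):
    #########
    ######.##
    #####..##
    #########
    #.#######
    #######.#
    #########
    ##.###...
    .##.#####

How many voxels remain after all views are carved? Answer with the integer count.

before carving: 729 voxels (9×9×9)
carve view 1 (along y, XZ-mask fill 32/81): 288 voxels remain
carve view 2 (along z, XY-mask fill 70/81): 255 voxels remain

voxel count = 255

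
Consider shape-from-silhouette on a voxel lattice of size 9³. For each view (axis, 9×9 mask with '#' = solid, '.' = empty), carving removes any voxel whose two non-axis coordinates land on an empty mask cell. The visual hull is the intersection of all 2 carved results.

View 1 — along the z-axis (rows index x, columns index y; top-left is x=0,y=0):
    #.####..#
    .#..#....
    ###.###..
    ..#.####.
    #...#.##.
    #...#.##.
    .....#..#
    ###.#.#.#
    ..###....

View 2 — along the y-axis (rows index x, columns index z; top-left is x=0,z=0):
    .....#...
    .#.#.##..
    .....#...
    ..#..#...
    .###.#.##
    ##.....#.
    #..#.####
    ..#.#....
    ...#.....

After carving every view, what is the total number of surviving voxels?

remaining voxels: 93

start: 9×9×9 = 729 voxels
after view 1 [z-axis, 38 of 81 cells solid] → remaining = 342
after view 2 [y-axis, 26 of 81 cells solid] → remaining = 93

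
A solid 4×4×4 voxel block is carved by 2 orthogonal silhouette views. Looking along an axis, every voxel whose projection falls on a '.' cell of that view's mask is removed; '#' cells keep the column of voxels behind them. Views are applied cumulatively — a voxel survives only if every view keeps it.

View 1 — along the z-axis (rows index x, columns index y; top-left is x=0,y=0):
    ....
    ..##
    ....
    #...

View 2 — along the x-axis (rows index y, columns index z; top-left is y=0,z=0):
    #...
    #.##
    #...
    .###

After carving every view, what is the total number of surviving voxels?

voxel count = 5

before carving: 64 voxels (4×4×4)
[1] z-view keeps 3 columns → grid now 12
[2] x-view keeps 8 columns → grid now 5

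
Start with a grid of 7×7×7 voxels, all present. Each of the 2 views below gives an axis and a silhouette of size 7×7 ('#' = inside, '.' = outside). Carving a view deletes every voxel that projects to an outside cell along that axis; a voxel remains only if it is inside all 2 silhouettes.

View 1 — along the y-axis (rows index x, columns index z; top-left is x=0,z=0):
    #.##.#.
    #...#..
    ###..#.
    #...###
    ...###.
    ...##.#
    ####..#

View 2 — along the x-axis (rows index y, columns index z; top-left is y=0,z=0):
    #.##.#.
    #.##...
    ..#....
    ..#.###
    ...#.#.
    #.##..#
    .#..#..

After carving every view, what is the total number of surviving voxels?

|visual hull| = 74

initial block: 7^3 = 343
step 1: project along y, AND mask (25/49) → |grid| = 175
step 2: project along x, AND mask (20/49) → |grid| = 74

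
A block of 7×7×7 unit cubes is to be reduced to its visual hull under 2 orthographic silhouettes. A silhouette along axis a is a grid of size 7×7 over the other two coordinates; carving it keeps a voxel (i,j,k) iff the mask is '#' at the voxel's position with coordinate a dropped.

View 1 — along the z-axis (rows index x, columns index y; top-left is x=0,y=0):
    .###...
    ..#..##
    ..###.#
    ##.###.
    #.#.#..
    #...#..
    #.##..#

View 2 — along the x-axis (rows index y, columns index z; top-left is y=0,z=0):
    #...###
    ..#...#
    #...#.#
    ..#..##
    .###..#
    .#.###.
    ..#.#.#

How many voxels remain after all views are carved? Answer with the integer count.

80 voxels

initial block: 7^3 = 343
V1 z: intersect with XY mask (24 set) -- 168 left
V2 x: intersect with YZ mask (23 set) -- 80 left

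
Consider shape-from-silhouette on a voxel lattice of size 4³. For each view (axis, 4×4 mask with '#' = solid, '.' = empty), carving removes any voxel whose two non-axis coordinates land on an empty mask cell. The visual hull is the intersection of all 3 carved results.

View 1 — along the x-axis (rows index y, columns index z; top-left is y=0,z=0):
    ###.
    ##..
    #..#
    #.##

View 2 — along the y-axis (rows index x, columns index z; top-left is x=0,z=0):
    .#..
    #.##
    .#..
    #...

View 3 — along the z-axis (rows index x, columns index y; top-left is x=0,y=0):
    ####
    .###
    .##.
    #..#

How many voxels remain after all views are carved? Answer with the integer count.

start: 4×4×4 = 64 voxels
step 1: project along x, AND mask (10/16) → |grid| = 40
step 2: project along y, AND mask (6/16) → |grid| = 16
step 3: project along z, AND mask (11/16) → |grid| = 11

remaining voxels: 11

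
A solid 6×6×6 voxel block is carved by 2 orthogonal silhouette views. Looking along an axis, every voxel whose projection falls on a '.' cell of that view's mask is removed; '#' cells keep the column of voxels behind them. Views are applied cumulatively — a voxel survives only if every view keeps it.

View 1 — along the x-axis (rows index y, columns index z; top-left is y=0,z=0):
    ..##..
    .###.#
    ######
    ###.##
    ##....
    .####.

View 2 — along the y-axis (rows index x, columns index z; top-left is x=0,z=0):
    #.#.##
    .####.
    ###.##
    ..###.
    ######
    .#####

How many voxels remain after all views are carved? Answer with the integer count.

|visual hull| = 105

full grid |V| = 216
V1 x: intersect with YZ mask (23 set) -- 138 left
V2 y: intersect with XZ mask (27 set) -- 105 left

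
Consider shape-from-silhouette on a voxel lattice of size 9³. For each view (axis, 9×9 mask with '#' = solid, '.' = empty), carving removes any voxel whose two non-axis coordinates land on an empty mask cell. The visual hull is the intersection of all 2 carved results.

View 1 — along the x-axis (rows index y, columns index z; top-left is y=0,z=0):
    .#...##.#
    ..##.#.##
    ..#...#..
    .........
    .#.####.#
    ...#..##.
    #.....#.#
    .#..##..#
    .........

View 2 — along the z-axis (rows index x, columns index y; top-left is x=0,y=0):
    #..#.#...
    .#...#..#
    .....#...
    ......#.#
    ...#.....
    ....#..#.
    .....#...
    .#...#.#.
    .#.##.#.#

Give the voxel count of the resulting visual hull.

initial block: 9^3 = 729
V1 x: intersect with YZ mask (27 set) -- 243 left
V2 z: intersect with XY mask (21 set) -- 60 left

60 voxels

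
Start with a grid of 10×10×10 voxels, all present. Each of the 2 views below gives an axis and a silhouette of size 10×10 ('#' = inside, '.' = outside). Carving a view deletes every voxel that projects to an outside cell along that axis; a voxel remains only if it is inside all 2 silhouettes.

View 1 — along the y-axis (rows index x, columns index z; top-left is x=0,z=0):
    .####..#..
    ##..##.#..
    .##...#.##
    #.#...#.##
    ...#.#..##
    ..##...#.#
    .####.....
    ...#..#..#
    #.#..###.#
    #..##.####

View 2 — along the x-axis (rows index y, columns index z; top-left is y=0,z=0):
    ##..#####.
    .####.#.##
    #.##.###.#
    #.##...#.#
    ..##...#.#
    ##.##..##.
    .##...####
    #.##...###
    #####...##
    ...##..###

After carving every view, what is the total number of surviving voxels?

remaining voxels: 304

full grid |V| = 1000
after view 1 [y-axis, 48 of 100 cells solid] → remaining = 480
after view 2 [x-axis, 60 of 100 cells solid] → remaining = 304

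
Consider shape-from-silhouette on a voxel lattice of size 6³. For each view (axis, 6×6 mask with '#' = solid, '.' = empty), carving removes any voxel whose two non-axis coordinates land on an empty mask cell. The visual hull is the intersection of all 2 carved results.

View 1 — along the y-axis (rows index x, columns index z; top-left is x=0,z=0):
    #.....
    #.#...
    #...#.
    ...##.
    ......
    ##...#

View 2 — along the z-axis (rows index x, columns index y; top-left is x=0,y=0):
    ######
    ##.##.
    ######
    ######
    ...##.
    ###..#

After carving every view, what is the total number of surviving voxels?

remaining voxels: 50

initial block: 6^3 = 216
V1 y: intersect with XZ mask (10 set) -- 60 left
V2 z: intersect with XY mask (28 set) -- 50 left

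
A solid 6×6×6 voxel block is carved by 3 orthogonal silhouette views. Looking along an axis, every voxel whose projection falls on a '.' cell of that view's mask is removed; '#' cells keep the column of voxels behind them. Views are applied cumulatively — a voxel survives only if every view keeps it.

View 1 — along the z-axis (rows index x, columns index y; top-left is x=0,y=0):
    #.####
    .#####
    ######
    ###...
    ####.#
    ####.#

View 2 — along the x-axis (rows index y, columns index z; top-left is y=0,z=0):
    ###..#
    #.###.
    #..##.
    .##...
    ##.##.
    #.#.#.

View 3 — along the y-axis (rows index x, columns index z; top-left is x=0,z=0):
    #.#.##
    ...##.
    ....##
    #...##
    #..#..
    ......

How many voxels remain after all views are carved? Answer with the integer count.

before carving: 216 voxels (6×6×6)
carve view 1 (along z, XY-mask fill 29/36): 174 voxels remain
carve view 2 (along x, YZ-mask fill 20/36): 95 voxels remain
carve view 3 (along y, XZ-mask fill 13/36): 35 voxels remain

voxel count = 35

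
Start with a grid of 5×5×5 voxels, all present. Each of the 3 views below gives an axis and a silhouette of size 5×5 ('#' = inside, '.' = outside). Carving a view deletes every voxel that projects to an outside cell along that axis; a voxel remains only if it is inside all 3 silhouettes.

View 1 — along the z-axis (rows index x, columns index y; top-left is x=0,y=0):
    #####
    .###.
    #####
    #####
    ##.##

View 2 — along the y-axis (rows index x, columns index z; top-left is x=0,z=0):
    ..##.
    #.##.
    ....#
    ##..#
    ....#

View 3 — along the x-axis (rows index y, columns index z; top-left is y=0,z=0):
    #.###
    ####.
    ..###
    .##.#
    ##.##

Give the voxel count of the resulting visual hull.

|visual hull| = 31

initial block: 5^3 = 125
carve view 1 (along z, XY-mask fill 22/25): 110 voxels remain
carve view 2 (along y, XZ-mask fill 10/25): 43 voxels remain
carve view 3 (along x, YZ-mask fill 18/25): 31 voxels remain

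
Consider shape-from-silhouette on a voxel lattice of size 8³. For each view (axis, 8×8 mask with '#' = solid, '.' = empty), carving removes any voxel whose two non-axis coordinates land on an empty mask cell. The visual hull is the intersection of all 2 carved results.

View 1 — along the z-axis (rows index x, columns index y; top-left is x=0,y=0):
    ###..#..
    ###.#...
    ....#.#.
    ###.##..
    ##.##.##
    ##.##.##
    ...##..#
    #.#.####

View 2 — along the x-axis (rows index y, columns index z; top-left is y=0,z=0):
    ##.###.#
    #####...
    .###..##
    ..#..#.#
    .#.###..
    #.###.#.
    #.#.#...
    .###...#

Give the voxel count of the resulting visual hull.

|visual hull| = 161

before carving: 512 voxels (8×8×8)
V1 z: intersect with XY mask (36 set) -- 288 left
V2 x: intersect with YZ mask (35 set) -- 161 left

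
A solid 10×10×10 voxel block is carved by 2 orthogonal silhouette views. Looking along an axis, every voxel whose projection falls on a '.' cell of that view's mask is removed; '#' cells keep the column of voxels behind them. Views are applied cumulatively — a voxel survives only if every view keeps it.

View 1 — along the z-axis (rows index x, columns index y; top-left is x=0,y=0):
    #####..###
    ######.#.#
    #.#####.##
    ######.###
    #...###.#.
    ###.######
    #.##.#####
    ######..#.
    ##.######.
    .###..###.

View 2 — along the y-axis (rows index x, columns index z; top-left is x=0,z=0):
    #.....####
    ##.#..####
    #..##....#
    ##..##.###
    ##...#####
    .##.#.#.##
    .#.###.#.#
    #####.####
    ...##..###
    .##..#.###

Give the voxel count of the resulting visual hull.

467 voxels

start: 10×10×10 = 1000 voxels
V1 z: intersect with XY mask (76 set) -- 760 left
V2 y: intersect with XZ mask (62 set) -- 467 left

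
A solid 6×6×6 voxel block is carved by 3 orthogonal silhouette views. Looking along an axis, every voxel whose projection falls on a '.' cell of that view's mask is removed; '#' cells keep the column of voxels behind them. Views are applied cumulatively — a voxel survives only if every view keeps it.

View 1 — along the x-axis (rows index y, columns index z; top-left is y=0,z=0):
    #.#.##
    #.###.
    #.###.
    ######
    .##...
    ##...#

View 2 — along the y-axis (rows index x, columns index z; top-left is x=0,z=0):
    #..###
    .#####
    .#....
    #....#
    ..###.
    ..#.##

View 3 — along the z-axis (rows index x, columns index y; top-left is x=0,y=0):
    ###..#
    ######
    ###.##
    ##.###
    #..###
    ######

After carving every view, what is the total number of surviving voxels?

56 voxels

full grid |V| = 216
after view 1 [x-axis, 23 of 36 cells solid] → remaining = 138
after view 2 [y-axis, 18 of 36 cells solid] → remaining = 68
after view 3 [z-axis, 30 of 36 cells solid] → remaining = 56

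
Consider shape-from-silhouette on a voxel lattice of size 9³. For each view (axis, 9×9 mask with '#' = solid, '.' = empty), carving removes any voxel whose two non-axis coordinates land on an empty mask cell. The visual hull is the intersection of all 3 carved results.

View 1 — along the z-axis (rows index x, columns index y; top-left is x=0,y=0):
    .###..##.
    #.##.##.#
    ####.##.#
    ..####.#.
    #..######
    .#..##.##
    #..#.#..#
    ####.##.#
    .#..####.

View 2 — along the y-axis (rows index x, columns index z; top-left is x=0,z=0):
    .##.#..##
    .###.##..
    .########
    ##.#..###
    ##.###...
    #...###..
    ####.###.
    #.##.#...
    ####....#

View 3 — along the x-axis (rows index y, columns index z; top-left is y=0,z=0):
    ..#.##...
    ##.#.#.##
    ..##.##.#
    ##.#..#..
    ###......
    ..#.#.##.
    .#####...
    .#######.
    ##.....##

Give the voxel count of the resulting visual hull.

|visual hull| = 140

initial block: 9^3 = 729
  1. axis=2 (XY plane), |mask|=51  ⇒  voxels=459
  2. axis=1 (XZ plane), |mask|=49  ⇒  voxels=277
  3. axis=0 (YZ plane), |mask|=41  ⇒  voxels=140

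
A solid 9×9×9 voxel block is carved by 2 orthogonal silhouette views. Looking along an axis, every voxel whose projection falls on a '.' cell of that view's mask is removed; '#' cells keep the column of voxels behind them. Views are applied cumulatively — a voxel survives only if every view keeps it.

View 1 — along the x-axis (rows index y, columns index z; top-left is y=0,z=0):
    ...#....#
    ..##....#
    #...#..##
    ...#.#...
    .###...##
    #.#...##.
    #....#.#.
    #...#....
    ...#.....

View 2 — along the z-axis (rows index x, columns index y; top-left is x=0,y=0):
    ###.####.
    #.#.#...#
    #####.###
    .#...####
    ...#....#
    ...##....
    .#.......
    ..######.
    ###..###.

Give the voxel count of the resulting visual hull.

|visual hull| = 121

before carving: 729 voxels (9×9×9)
[1] x-view keeps 26 columns → grid now 234
[2] z-view keeps 41 columns → grid now 121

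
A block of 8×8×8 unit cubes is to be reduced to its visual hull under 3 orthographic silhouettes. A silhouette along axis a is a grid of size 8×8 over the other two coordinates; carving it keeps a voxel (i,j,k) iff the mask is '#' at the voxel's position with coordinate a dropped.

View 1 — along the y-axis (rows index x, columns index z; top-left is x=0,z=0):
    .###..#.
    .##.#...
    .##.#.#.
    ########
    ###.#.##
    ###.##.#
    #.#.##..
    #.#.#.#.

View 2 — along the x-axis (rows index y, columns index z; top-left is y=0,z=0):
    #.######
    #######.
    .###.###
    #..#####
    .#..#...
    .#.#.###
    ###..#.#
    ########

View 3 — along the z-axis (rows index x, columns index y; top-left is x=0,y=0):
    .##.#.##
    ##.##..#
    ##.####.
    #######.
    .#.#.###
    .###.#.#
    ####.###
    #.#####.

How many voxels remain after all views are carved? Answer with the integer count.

|visual hull| = 157

initial block: 8^3 = 512
[1] y-view keeps 39 columns → grid now 312
[2] x-view keeps 46 columns → grid now 217
[3] z-view keeps 46 columns → grid now 157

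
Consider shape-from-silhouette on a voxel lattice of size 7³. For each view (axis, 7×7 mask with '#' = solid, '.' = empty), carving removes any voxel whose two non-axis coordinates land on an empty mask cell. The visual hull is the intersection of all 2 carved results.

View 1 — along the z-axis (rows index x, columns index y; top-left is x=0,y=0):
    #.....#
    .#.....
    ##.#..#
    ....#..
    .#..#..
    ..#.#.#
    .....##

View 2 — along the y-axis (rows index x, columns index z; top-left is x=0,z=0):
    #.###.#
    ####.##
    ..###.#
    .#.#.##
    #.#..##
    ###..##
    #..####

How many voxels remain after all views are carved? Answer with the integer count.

full grid |V| = 343
  1. axis=2 (XY plane), |mask|=15  ⇒  voxels=105
  2. axis=1 (XZ plane), |mask|=33  ⇒  voxels=69

69 voxels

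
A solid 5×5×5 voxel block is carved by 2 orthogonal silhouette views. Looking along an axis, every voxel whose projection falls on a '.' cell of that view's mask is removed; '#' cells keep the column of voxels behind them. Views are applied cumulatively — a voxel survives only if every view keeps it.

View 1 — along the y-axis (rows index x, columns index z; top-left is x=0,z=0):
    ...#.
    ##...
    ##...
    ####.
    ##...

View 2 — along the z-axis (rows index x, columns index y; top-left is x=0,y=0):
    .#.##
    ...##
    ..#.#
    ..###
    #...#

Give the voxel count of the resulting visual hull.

before carving: 125 voxels (5×5×5)
  1. axis=1 (XZ plane), |mask|=11  ⇒  voxels=55
  2. axis=2 (XY plane), |mask|=12  ⇒  voxels=27

27 voxels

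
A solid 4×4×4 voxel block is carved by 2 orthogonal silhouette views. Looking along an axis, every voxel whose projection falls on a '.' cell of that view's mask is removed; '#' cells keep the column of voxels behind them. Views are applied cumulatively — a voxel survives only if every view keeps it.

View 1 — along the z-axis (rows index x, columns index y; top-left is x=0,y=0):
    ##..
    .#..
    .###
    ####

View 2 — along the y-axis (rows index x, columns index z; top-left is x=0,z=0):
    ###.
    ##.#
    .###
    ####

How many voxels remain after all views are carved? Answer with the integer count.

remaining voxels: 34

before carving: 64 voxels (4×4×4)
carve view 1 (along z, XY-mask fill 10/16): 40 voxels remain
carve view 2 (along y, XZ-mask fill 13/16): 34 voxels remain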